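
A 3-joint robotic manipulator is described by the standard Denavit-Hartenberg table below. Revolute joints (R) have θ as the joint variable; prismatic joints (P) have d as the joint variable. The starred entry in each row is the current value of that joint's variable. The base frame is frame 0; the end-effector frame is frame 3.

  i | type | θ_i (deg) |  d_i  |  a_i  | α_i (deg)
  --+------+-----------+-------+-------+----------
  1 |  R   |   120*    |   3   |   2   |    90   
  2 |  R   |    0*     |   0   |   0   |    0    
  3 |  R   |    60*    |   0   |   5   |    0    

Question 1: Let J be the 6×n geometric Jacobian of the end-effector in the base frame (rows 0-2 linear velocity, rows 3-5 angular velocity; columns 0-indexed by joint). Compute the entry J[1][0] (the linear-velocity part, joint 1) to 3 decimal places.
axis z_0 = ẑ; lever o_n−o_0 = (-2.2500,3.8971,7.3301)
cross product → J_v[:, 0] = (-3.8971,-2.2500,0.0000)
J_ω[:, 0] = z_0
entry J[1][0] = -2.2500

-2.250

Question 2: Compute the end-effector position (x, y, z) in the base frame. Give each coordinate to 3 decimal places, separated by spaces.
after link 1: o_1 = (-1.0000, 1.7321, 3.0000)
after link 2: o_2 = (-1.0000, 1.7321, 3.0000)
after link 3: o_3 = (-2.2500, 3.8971, 7.3301)

-2.250 3.897 7.330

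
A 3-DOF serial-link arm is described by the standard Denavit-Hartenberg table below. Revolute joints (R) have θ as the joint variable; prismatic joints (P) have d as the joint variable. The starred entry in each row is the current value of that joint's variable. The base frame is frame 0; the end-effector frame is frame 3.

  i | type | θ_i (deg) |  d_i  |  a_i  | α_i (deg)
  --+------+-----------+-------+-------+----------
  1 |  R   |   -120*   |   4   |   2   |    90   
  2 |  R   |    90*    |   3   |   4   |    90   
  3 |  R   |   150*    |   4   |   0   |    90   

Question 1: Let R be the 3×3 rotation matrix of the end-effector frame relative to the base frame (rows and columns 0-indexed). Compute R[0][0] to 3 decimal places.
-0.433

End-effector x-axis (col 0 of R) = (-0.4330,0.2500,-0.8660)
R[0][0] = -0.4330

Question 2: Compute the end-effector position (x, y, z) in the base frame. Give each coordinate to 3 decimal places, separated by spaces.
-5.598 -3.696 8.000

after link 1: o_1 = (-1.0000, -1.7321, 4.0000)
after link 2: o_2 = (-3.5981, -0.2321, 8.0000)
after link 3: o_3 = (-5.5981, -3.6962, 8.0000)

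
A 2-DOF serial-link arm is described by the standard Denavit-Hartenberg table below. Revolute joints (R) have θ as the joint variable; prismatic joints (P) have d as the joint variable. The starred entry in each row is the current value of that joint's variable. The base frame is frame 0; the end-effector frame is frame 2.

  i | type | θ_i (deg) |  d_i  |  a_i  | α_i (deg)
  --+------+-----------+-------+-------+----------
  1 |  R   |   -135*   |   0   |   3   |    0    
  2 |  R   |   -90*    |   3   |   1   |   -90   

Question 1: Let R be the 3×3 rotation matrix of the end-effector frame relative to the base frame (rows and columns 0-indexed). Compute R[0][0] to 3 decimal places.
-0.707

End-effector x-axis (col 0 of R) = (-0.7071,0.7071,0.0000)
R[0][0] = -0.7071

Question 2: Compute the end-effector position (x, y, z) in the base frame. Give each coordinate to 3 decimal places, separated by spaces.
after link 1: o_1 = (-2.1213, -2.1213, 0.0000)
after link 2: o_2 = (-2.8284, -1.4142, 3.0000)

-2.828 -1.414 3.000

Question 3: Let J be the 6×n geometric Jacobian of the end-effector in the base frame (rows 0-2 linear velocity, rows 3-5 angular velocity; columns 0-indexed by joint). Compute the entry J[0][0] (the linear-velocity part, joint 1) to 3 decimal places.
axis z_0 = ẑ; lever o_n−o_0 = (-2.8284,-1.4142,3.0000)
cross product → J_v[:, 0] = (1.4142,-2.8284,0.0000)
J_ω[:, 0] = z_0
entry J[0][0] = 1.4142

1.414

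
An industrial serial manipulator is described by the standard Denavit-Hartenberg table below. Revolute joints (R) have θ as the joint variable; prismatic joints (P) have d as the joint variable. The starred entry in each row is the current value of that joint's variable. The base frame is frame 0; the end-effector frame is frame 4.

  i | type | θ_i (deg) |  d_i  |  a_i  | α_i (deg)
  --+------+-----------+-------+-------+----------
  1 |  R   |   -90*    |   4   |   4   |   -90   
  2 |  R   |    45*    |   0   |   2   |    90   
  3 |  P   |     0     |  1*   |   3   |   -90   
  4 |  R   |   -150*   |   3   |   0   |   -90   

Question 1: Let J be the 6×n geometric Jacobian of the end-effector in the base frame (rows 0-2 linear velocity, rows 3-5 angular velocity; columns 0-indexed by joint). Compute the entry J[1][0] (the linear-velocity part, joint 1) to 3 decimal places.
axis z_0 = ẑ; lever o_n−o_0 = (3.0000,-8.2426,1.1716)
cross product → J_v[:, 0] = (8.2426,3.0000,-0.0000)
J_ω[:, 0] = z_0
entry J[1][0] = 3.0000

3.000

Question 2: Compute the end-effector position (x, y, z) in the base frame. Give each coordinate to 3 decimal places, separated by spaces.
after link 1: o_1 = (0.0000, -4.0000, 4.0000)
after link 2: o_2 = (0.0000, -5.4142, 2.5858)
after link 3: o_3 = (0.0000, -8.2426, 1.1716)
after link 4: o_4 = (3.0000, -8.2426, 1.1716)

3.000 -8.243 1.172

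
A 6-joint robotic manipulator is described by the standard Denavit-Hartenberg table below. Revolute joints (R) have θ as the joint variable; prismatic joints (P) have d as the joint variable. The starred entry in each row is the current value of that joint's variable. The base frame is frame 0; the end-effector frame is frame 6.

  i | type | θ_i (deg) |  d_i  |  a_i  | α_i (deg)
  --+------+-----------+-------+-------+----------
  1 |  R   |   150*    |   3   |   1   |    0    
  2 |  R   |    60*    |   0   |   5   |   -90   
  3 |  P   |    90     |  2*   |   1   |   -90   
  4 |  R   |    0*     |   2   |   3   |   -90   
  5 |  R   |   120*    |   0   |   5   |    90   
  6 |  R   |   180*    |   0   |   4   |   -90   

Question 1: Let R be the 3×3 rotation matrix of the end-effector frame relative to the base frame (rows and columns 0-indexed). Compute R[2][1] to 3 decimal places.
End-effector y-axis (col 1 of R) = (0.4330,0.2500,0.8660)
R[2][1] = 0.8660

0.866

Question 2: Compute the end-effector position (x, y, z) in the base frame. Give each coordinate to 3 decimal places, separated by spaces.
after link 1: o_1 = (-0.8660, 0.5000, 3.0000)
after link 2: o_2 = (-5.1962, -2.0000, 3.0000)
after link 3: o_3 = (-4.1962, -3.7321, 2.0000)
after link 4: o_4 = (-2.4641, -2.7321, -1.0000)
after link 5: o_5 = (-6.2141, -4.8971, 1.5000)
after link 6: o_6 = (-3.2141, -3.1651, -0.5000)

-3.214 -3.165 -0.500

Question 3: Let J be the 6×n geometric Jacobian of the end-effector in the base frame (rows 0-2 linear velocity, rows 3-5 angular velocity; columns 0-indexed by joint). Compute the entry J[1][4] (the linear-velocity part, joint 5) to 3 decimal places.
axis z_4 = (-0.5000,0.8660,-0.0000); lever o_n−o_4 = (-0.7500,-0.4330,0.5000)
cross product → J_v[:, 4] = (0.4330,0.2500,0.8660)
J_ω[:, 4] = z_4
entry J[1][4] = 0.2500

0.250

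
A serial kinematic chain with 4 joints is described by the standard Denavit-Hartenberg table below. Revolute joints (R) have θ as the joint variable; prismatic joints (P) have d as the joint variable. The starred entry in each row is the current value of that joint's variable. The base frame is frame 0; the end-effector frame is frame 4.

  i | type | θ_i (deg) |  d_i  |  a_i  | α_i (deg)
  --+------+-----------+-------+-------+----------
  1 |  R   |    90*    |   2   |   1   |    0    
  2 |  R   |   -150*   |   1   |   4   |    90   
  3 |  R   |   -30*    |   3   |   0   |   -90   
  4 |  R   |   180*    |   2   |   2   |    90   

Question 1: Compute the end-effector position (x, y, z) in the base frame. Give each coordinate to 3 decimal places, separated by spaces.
-0.964 -3.330 5.732

after link 1: o_1 = (0.0000, 1.0000, 2.0000)
after link 2: o_2 = (2.0000, -2.4641, 3.0000)
after link 3: o_3 = (-0.5981, -3.9641, 3.0000)
after link 4: o_4 = (-0.9641, -3.3301, 5.7321)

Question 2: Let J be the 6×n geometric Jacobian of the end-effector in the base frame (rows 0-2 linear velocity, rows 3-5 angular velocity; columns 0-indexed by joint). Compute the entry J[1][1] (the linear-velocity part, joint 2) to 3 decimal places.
axis z_1 = (0.0000,0.0000,1.0000); lever o_n−o_1 = (-0.9641,-4.3301,3.7321)
cross product → J_v[:, 1] = (4.3301,-0.9641,0.0000)
J_ω[:, 1] = z_1
entry J[1][1] = -0.9641

-0.964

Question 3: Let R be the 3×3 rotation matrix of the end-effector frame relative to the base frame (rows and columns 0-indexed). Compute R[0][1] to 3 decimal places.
End-effector y-axis (col 1 of R) = (0.2500,-0.4330,0.8660)
R[0][1] = 0.2500

0.250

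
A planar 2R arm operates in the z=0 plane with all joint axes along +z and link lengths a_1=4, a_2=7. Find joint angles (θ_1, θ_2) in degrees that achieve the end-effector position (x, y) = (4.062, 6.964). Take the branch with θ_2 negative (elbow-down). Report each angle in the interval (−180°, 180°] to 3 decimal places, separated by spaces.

120.003 -90.003

cos θ_2 = (64.9971−4²−7²)/(2·4·7) = -0.0001; θ_2 = -90.0029° (elbow-down)
β = atan2(6.9640,4.0620) = 59.7456°; ψ = atan2(-7.0000,3.9996) = -60.2573°
θ_1 = β − ψ = 120.0029°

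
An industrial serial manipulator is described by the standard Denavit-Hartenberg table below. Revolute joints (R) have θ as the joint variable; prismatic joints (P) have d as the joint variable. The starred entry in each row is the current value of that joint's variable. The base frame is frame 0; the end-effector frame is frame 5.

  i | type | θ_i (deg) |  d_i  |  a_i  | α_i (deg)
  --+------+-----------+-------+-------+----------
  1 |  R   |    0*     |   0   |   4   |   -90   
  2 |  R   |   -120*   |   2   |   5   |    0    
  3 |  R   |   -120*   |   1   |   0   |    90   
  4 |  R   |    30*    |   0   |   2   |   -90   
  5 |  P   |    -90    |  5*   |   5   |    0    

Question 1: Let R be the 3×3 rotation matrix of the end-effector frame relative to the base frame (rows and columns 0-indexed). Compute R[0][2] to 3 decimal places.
End-effector z-axis (col 2 of R) = (0.2500,0.8660,0.4330)
R[0][2] = 0.2500

0.250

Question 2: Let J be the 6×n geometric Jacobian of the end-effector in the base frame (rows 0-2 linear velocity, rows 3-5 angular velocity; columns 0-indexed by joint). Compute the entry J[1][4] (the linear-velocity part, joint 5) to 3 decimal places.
0.866

prismatic axis z_4 = (0.2500,0.8660,0.4330)
J_v[:, 4] = z_4; J_ω[:, 4] = (0,0,0)
entry J[1][4] = 0.8660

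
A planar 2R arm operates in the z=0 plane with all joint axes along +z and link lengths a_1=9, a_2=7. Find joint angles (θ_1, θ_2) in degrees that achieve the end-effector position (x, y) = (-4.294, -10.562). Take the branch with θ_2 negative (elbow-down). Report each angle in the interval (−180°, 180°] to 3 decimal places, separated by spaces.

cos θ_2 = (129.9943−9²−7²)/(2·9·7) = -0.0000; θ_2 = -90.0026° (elbow-down)
β = atan2(-10.5620,-4.2940) = -112.1243°; ψ = atan2(-7.0000,8.9997) = -37.8760°
θ_1 = β − ψ = -74.2483°

-74.248 -90.003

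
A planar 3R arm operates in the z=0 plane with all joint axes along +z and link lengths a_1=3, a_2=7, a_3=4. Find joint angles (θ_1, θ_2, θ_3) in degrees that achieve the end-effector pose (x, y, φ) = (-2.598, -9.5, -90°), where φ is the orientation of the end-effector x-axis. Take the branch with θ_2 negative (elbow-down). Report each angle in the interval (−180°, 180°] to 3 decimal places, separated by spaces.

wrist centre = target − a_3·(cos φ, sin φ) = (-2.5980, -5.5000)
cos θ_2 = (36.9996−3²−7²)/(2·3·7) = -0.5000; θ_2 = -120.0006° (elbow-down)
β = atan2(-5.5000,-2.5980) = -115.2843°; ψ = atan2(-6.0621,-0.5001) = -94.7157°
θ_1 = β − ψ = -20.5687°
θ_3 = φ − θ_1 − θ_2 = 50.5693° (wrapped to (-180°,180°])

-20.569 -120.001 50.569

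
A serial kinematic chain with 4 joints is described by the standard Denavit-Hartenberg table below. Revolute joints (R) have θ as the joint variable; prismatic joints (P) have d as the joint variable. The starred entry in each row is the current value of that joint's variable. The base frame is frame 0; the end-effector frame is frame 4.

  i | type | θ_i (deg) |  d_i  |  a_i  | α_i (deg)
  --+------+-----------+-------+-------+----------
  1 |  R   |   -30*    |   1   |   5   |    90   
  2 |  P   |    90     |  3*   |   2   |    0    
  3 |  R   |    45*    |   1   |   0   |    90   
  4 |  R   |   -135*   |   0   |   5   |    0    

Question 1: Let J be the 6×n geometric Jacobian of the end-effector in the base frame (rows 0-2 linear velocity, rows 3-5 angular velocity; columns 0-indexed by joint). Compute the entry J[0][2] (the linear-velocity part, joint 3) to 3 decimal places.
axis z_2 = (-0.5000,-0.8660,0.0000); lever o_n−o_2 = (3.4328,0.9458,-2.5000)
cross product → J_v[:, 2] = (2.1651,-1.2500,2.5000)
J_ω[:, 2] = z_2
entry J[0][2] = 2.1651

2.165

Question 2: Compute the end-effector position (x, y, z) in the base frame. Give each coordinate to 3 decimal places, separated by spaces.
after link 1: o_1 = (4.3301, -2.5000, 1.0000)
after link 2: o_2 = (2.8301, -5.0981, 3.0000)
after link 3: o_3 = (2.3301, -5.9641, 3.0000)
after link 4: o_4 = (6.2630, -4.1522, 0.5000)

6.263 -4.152 0.500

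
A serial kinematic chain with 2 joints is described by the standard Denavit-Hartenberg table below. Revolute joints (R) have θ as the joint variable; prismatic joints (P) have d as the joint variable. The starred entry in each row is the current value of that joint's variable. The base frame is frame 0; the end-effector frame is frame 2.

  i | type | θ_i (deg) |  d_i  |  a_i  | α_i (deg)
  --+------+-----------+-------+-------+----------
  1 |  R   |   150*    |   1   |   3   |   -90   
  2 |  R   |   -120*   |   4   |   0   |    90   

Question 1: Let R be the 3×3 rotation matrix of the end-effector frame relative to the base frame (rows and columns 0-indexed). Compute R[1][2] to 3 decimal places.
-0.433

End-effector z-axis (col 2 of R) = (0.7500,-0.4330,-0.5000)
R[1][2] = -0.4330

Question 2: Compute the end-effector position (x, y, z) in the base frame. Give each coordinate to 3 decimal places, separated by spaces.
-4.598 -1.964 1.000

after link 1: o_1 = (-2.5981, 1.5000, 1.0000)
after link 2: o_2 = (-4.5981, -1.9641, 1.0000)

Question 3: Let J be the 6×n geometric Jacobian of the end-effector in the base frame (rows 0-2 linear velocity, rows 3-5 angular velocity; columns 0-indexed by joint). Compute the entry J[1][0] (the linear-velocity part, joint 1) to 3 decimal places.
-4.598

axis z_0 = ẑ; lever o_n−o_0 = (-4.5981,-1.9641,1.0000)
cross product → J_v[:, 0] = (1.9641,-4.5981,0.0000)
J_ω[:, 0] = z_0
entry J[1][0] = -4.5981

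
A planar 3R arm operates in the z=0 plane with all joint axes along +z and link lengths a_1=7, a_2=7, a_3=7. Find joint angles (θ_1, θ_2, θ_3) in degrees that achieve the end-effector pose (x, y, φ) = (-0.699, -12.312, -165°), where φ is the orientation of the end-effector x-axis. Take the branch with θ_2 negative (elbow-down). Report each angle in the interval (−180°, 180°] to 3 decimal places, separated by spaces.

-30.003 -59.994 -75.004

wrist centre = target − a_3·(cos φ, sin φ) = (6.0625, -10.5003)
cos θ_2 = (147.0093−7²−7²)/(2·7·7) = 0.5001; θ_2 = -59.9937° (elbow-down)
β = atan2(-10.5003,6.0625) = -59.9994°; ψ = atan2(-6.0618,10.5007) = -29.9969°
θ_1 = β − ψ = -30.0025°
θ_3 = φ − θ_1 − θ_2 = -75.0037° (wrapped to (-180°,180°])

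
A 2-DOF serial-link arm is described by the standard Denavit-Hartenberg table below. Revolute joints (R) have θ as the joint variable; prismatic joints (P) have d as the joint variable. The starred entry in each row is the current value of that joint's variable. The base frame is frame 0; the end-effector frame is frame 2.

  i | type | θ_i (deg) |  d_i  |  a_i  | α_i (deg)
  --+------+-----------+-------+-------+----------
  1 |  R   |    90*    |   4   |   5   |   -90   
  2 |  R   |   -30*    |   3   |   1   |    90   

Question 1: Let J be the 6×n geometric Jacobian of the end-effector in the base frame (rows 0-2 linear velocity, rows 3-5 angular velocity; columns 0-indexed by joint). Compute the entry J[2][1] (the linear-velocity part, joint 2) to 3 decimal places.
axis z_1 = (-1.0000,0.0000,0.0000); lever o_n−o_1 = (-3.0000,0.8660,0.5000)
cross product → J_v[:, 1] = (-0.0000,0.5000,-0.8660)
J_ω[:, 1] = z_1
entry J[2][1] = -0.8660

-0.866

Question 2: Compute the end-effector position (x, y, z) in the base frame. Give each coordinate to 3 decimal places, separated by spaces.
after link 1: o_1 = (0.0000, 5.0000, 4.0000)
after link 2: o_2 = (-3.0000, 5.8660, 4.5000)

-3.000 5.866 4.500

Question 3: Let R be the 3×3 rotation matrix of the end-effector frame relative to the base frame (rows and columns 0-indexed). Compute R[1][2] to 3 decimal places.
-0.500

End-effector z-axis (col 2 of R) = (-0.0000,-0.5000,0.8660)
R[1][2] = -0.5000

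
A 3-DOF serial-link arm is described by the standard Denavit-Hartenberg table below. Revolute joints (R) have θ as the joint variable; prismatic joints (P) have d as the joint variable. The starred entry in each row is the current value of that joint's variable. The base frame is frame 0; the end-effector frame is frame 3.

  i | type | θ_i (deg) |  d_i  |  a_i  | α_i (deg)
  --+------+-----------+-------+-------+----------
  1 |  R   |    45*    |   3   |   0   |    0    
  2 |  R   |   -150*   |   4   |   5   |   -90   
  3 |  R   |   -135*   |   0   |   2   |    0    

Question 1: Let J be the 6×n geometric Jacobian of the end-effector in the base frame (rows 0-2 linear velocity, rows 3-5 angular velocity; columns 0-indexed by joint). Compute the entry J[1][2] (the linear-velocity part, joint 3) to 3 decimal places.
axis z_2 = (0.9659,-0.2588,0.0000); lever o_n−o_2 = (0.3660,1.3660,1.4142)
cross product → J_v[:, 2] = (-0.3660,-1.3660,1.4142)
J_ω[:, 2] = z_2
entry J[1][2] = -1.3660

-1.366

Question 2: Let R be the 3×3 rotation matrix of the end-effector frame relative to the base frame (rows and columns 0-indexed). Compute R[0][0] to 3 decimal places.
0.183

End-effector x-axis (col 0 of R) = (0.1830,0.6830,0.7071)
R[0][0] = 0.1830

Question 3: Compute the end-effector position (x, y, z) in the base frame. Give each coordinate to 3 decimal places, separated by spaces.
after link 1: o_1 = (0.0000, 0.0000, 3.0000)
after link 2: o_2 = (-1.2941, -4.8296, 7.0000)
after link 3: o_3 = (-0.9281, -3.4636, 8.4142)

-0.928 -3.464 8.414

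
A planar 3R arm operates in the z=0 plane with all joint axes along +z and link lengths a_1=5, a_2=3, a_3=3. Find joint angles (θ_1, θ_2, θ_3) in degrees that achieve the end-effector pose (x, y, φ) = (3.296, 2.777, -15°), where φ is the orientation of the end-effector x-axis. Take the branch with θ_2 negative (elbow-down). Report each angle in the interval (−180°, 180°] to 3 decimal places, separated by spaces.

wrist centre = target − a_3·(cos φ, sin φ) = (0.3982, 3.5535)
cos θ_2 = (12.7856−5²−3²)/(2·5·3) = -0.7071; θ_2 = -135.0031° (elbow-down)
β = atan2(3.5535,0.3982) = 83.6058°; ψ = atan2(-2.1212,2.8786) = -36.3864°
θ_1 = β − ψ = 119.9921°
θ_3 = φ − θ_1 − θ_2 = 0.0110° (wrapped to (-180°,180°])

119.992 -135.003 0.011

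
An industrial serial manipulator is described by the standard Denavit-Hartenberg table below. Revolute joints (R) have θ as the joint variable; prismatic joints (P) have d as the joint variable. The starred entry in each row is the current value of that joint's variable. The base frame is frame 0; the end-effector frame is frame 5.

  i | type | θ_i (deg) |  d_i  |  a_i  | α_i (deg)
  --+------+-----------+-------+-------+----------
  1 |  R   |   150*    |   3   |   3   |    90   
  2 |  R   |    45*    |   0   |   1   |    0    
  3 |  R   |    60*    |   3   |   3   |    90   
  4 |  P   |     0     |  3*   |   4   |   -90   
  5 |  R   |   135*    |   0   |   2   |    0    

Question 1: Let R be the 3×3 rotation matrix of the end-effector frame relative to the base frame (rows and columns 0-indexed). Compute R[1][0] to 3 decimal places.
End-effector x-axis (col 0 of R) = (0.4330,-0.2500,-0.8660)
R[1][0] = -0.2500

-0.250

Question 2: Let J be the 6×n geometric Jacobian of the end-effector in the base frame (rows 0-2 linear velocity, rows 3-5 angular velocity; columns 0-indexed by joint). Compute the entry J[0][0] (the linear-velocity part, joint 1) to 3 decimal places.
-4.495

axis z_0 = ẑ; lever o_n−o_0 = (-1.7850,4.4947,9.5130)
cross product → J_v[:, 0] = (-4.4947,-1.7850,0.0000)
J_ω[:, 0] = z_0
entry J[0][0] = -4.4947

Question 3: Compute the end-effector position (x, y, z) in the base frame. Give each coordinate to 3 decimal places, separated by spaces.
after link 1: o_1 = (-2.5981, 1.5000, 3.0000)
after link 2: o_2 = (-3.2104, 1.8536, 3.7071)
after link 3: o_3 = (-1.0380, 4.0634, 6.6049)
after link 4: o_4 = (-2.6510, 4.9947, 11.2450)
after link 5: o_5 = (-1.7850, 4.4947, 9.5130)

-1.785 4.495 9.513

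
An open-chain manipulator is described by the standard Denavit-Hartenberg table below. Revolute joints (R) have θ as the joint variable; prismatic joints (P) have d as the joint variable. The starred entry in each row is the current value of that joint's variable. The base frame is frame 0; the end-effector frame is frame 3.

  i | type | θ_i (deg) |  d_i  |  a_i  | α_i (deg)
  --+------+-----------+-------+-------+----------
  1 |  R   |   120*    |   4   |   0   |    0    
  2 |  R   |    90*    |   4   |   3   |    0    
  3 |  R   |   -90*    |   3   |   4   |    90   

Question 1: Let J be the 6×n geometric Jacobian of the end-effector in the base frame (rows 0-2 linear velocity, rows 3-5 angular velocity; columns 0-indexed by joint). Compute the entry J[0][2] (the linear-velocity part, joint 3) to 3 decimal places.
axis z_2 = (0.0000,0.0000,1.0000); lever o_n−o_2 = (-2.0000,3.4641,3.0000)
cross product → J_v[:, 2] = (-3.4641,-2.0000,0.0000)
J_ω[:, 2] = z_2
entry J[0][2] = -3.4641

-3.464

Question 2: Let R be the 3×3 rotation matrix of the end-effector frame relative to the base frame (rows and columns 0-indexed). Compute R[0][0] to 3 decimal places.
End-effector x-axis (col 0 of R) = (-0.5000,0.8660,0.0000)
R[0][0] = -0.5000

-0.500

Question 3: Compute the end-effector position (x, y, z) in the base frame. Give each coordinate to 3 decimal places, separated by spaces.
after link 1: o_1 = (0.0000, 0.0000, 4.0000)
after link 2: o_2 = (-2.5981, -1.5000, 8.0000)
after link 3: o_3 = (-4.5981, 1.9641, 11.0000)

-4.598 1.964 11.000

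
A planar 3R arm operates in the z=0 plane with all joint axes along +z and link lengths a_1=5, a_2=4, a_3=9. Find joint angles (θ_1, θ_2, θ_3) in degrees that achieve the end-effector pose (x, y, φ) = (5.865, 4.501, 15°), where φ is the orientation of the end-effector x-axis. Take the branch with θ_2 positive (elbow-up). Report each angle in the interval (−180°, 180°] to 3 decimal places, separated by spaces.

wrist centre = target − a_3·(cos φ, sin φ) = (-2.8283, 2.1716)
cos θ_2 = (12.7154−5²−4²)/(2·5·4) = -0.7071; θ_2 = 135.0006° (elbow-up)
β = atan2(2.1716,-2.8283) = 142.4825°; ψ = atan2(2.8284,2.1715) = 52.4842°
θ_1 = β − ψ = 89.9983°
θ_3 = φ − θ_1 − θ_2 = 150.0011° (wrapped to (-180°,180°])

89.998 135.001 150.001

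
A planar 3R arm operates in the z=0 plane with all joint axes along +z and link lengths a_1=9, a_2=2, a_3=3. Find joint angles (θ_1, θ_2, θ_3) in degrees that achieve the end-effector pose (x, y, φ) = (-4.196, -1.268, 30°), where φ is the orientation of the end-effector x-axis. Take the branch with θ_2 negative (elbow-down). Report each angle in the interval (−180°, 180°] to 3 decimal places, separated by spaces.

wrist centre = target − a_3·(cos φ, sin φ) = (-6.7941, -2.7680)
cos θ_2 = (53.8213−9²−2²)/(2·9·2) = -0.8661; θ_2 = -150.0057° (elbow-down)
β = atan2(-2.7680,-6.7941) = -157.8333°; ψ = atan2(-0.9998,7.2678) = -7.8329°
θ_1 = β − ψ = -150.0004°
θ_3 = φ − θ_1 − θ_2 = -29.9939° (wrapped to (-180°,180°])

-150.000 -150.006 -29.994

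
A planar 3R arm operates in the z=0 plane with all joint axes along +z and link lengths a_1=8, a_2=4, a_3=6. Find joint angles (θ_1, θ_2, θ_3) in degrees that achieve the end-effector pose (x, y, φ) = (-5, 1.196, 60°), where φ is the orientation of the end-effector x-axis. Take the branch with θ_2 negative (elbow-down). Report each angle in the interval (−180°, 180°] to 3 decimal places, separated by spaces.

-126.869 -89.999 -83.132

wrist centre = target − a_3·(cos φ, sin φ) = (-8.0000, -4.0002)
cos θ_2 = (80.0012−8²−4²)/(2·8·4) = 0.0000; θ_2 = -89.9989° (elbow-down)
β = atan2(-4.0002,-8.0000) = -153.4341°; ψ = atan2(-4.0000,8.0001) = -26.5648°
θ_1 = β − ψ = -126.8692°
θ_3 = φ − θ_1 − θ_2 = -83.1318° (wrapped to (-180°,180°])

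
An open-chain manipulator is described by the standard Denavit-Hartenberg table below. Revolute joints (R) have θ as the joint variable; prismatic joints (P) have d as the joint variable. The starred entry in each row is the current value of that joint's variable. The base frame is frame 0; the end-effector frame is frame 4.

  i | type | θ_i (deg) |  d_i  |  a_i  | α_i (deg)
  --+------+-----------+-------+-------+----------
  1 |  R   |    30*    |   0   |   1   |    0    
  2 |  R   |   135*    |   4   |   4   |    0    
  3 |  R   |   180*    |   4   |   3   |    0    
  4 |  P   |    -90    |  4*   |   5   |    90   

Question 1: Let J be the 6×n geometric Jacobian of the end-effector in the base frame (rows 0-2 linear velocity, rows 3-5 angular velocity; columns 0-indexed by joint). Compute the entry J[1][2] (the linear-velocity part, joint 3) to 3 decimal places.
1.604

axis z_2 = (0.0000,0.0000,1.0000); lever o_n−o_2 = (1.6037,-5.6061,8.0000)
cross product → J_v[:, 2] = (5.6061,1.6037,-0.0000)
J_ω[:, 2] = z_2
entry J[1][2] = 1.6037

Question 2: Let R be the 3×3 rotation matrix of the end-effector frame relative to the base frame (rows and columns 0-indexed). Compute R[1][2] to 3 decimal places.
End-effector z-axis (col 2 of R) = (-0.9659,0.2588,0.0000)
R[1][2] = 0.2588

0.259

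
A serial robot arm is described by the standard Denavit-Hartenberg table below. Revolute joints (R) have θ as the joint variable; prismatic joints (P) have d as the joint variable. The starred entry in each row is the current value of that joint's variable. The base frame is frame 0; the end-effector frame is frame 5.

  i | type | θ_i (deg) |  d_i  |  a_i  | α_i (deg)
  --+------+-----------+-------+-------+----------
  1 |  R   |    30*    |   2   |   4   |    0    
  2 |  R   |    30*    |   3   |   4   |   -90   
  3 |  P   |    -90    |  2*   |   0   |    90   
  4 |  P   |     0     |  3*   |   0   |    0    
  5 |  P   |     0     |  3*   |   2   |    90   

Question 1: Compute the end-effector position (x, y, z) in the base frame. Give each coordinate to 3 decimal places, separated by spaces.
0.732 1.268 7.000

after link 1: o_1 = (3.4641, 2.0000, 2.0000)
after link 2: o_2 = (5.4641, 5.4641, 5.0000)
after link 3: o_3 = (3.7321, 6.4641, 5.0000)
after link 4: o_4 = (2.2321, 3.8660, 5.0000)
after link 5: o_5 = (0.7321, 1.2679, 7.0000)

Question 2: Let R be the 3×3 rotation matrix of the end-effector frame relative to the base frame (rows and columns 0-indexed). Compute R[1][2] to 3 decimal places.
End-effector z-axis (col 2 of R) = (0.8660,-0.5000,-0.0000)
R[1][2] = -0.5000

-0.500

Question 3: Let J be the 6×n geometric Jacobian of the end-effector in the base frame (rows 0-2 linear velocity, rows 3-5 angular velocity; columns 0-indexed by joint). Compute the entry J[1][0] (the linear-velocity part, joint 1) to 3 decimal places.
axis z_0 = ẑ; lever o_n−o_0 = (0.7321,1.2679,7.0000)
cross product → J_v[:, 0] = (-1.2679,0.7321,0.0000)
J_ω[:, 0] = z_0
entry J[1][0] = 0.7321

0.732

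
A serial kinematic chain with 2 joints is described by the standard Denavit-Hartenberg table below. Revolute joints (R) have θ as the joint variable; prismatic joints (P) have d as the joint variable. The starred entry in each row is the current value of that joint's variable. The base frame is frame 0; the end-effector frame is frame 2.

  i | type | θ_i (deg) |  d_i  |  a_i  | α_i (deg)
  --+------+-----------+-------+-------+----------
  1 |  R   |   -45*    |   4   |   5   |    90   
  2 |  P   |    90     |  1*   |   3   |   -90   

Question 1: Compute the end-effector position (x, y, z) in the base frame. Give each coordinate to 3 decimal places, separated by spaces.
2.828 -4.243 7.000

after link 1: o_1 = (3.5355, -3.5355, 4.0000)
after link 2: o_2 = (2.8284, -4.2426, 7.0000)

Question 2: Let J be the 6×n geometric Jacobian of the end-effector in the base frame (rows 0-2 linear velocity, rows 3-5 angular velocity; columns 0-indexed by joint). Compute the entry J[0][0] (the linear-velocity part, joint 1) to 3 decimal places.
4.243

axis z_0 = ẑ; lever o_n−o_0 = (2.8284,-4.2426,7.0000)
cross product → J_v[:, 0] = (4.2426,2.8284,-0.0000)
J_ω[:, 0] = z_0
entry J[0][0] = 4.2426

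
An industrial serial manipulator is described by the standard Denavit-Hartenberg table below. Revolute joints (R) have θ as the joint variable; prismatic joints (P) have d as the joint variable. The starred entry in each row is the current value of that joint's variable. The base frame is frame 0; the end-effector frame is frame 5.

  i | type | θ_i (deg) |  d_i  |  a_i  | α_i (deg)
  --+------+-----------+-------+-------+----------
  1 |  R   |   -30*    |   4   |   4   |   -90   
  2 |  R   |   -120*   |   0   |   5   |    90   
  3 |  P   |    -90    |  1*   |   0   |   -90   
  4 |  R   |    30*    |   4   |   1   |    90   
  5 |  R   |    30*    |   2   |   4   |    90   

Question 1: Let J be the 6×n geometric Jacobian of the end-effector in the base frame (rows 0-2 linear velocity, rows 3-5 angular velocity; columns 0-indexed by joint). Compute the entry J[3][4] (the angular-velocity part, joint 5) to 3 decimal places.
axis z_4 = (-0.8995,-0.0580,-0.4330); lever o_n−o_4 = (-2.8660,-2.9641,1.7321)
cross product → J_v[:, 4] = (-1.3840,2.7990,2.5000)
J_ω[:, 4] = z_4
entry J[3][4] = -0.8995

-0.900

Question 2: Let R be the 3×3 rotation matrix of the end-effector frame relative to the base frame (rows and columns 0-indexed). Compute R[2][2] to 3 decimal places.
End-effector z-axis (col 2 of R) = (0.3460,-0.6998,-0.6250)
R[2][2] = -0.6250

-0.625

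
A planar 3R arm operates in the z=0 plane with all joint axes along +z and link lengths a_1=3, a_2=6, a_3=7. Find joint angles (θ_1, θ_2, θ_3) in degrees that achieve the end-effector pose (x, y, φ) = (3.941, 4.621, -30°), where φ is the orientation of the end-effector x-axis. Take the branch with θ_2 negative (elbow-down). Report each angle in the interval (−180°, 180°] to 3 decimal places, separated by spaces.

wrist centre = target − a_3·(cos φ, sin φ) = (-2.1212, 8.1210)
cos θ_2 = (70.4500−3²−6²)/(2·3·6) = 0.7069; θ_2 = -45.0131° (elbow-down)
β = atan2(8.1210,-2.1212) = 104.6384°; ψ = atan2(-4.2436,7.2417) = -30.3702°
θ_1 = β − ψ = 135.0087°
θ_3 = φ − θ_1 − θ_2 = -119.9956° (wrapped to (-180°,180°])

135.009 -45.013 -119.996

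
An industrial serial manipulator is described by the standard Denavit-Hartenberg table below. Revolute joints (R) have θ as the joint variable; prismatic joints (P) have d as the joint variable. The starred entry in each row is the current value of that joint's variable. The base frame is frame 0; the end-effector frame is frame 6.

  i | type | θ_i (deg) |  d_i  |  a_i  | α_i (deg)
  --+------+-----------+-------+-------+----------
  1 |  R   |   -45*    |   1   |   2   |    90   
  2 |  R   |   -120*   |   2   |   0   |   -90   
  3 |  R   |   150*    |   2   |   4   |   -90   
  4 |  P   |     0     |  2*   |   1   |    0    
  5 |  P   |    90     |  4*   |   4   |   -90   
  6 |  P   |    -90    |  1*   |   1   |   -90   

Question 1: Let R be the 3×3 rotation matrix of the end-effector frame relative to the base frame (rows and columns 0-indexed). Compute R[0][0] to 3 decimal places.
End-effector x-axis (col 0 of R) = (-0.4356,-0.7891,0.4330)
R[0][0] = -0.4356

-0.436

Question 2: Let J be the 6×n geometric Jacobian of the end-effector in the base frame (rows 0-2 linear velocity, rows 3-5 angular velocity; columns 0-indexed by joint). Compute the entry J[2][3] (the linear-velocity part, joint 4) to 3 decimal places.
0.433

prismatic axis z_3 = (-0.4356,-0.7891,0.4330)
J_v[:, 3] = z_3; J_ω[:, 3] = (0,0,0)
entry J[2][3] = 0.4330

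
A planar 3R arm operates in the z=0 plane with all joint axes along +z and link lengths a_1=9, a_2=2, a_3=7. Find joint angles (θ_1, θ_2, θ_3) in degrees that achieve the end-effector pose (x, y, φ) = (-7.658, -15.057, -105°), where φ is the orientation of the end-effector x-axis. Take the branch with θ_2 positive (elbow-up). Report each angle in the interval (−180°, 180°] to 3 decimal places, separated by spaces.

wrist centre = target − a_3·(cos φ, sin φ) = (-5.8463, -8.2955)
cos θ_2 = (102.9945−9²−2²)/(2·9·2) = 0.4998; θ_2 = 60.0102° (elbow-up)
β = atan2(-8.2955,-5.8463) = -125.1743°; ψ = atan2(1.7322,9.9997) = 9.8277°
θ_1 = β − ψ = -135.0020°
θ_3 = φ − θ_1 − θ_2 = -30.0082° (wrapped to (-180°,180°])

-135.002 60.010 -30.008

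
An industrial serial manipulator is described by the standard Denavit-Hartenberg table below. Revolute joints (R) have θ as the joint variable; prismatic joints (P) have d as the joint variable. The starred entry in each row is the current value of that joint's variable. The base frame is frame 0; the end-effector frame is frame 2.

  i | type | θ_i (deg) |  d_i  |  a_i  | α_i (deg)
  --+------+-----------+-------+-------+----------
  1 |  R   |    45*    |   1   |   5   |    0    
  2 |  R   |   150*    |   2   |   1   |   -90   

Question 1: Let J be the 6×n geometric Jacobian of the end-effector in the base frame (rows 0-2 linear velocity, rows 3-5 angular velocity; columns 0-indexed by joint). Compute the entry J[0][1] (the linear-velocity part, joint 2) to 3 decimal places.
0.259

axis z_1 = (0.0000,0.0000,1.0000); lever o_n−o_1 = (-0.9659,-0.2588,2.0000)
cross product → J_v[:, 1] = (0.2588,-0.9659,0.0000)
J_ω[:, 1] = z_1
entry J[0][1] = 0.2588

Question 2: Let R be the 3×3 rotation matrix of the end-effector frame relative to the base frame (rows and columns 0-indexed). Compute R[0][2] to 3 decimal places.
0.259

End-effector z-axis (col 2 of R) = (0.2588,-0.9659,0.0000)
R[0][2] = 0.2588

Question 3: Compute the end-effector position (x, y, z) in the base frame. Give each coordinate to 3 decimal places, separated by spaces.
2.570 3.277 3.000

after link 1: o_1 = (3.5355, 3.5355, 1.0000)
after link 2: o_2 = (2.5696, 3.2767, 3.0000)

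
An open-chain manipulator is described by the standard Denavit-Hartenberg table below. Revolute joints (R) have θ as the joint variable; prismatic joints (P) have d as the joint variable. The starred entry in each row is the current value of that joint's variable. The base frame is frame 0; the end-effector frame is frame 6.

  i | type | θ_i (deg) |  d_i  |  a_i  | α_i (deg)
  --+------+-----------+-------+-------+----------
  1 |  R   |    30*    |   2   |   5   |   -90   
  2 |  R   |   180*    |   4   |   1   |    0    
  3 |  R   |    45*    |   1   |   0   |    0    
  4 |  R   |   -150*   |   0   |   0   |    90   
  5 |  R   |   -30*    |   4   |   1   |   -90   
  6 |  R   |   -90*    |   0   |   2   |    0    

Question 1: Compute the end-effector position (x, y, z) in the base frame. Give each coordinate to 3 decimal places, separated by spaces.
6.427 8.907 2.716

after link 1: o_1 = (4.3301, 2.5000, 2.0000)
after link 2: o_2 = (1.4641, 5.4641, 2.0000)
after link 3: o_3 = (0.9641, 6.3301, 2.0000)
after link 4: o_4 = (0.9641, 6.3301, 2.0000)
after link 5: o_5 = (4.7543, 7.9410, 2.1988)
after link 6: o_6 = (6.4273, 8.9070, 2.7164)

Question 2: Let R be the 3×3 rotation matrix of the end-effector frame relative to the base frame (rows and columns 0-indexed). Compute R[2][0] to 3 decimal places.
0.259

End-effector x-axis (col 0 of R) = (0.8365,0.4830,0.2588)
R[2][0] = 0.2588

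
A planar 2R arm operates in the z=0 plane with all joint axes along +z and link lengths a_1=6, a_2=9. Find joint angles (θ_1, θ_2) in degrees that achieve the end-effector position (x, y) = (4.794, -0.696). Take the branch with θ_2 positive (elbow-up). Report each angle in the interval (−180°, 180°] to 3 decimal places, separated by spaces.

cos θ_2 = (23.4669−6²−9²)/(2·6·9) = -0.8660; θ_2 = 150.0026° (elbow-up)
β = atan2(-0.6960,4.7940) = -8.2606°; ψ = atan2(4.4997,-1.7944) = 111.7418°
θ_1 = β − ψ = -120.0023°

-120.002 150.003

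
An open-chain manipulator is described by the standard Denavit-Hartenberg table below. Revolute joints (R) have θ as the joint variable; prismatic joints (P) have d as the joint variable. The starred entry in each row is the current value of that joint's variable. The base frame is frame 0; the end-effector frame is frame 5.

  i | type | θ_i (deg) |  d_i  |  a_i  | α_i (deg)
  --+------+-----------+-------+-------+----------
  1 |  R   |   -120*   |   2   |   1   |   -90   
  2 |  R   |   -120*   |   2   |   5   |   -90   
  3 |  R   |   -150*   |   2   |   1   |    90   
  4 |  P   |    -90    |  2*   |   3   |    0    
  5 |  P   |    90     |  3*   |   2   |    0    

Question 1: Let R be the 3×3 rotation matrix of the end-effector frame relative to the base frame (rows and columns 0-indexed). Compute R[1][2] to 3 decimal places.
End-effector z-axis (col 2 of R) = (-0.8750,0.2165,-0.4330)
R[1][2] = 0.2165

0.217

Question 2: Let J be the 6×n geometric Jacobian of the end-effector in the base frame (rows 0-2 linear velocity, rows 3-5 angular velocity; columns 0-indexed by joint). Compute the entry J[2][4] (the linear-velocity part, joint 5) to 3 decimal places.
-0.433

prismatic axis z_4 = (-0.8750,0.2165,-0.4330)
J_v[:, 4] = z_4; J_ω[:, 4] = (0,0,0)
entry J[2][4] = -0.4330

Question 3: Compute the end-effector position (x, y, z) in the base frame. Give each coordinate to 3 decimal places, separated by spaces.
after link 1: o_1 = (-0.5000, -0.8660, 2.0000)
after link 2: o_2 = (2.4821, 0.2990, 6.3301)
after link 3: o_3 = (1.8325, -1.8260, 6.5801)
after link 4: o_4 = (1.3816, 0.8571, 4.2141)
after link 5: o_5 = (-0.8104, 0.2566, 1.4151)

-0.810 0.257 1.415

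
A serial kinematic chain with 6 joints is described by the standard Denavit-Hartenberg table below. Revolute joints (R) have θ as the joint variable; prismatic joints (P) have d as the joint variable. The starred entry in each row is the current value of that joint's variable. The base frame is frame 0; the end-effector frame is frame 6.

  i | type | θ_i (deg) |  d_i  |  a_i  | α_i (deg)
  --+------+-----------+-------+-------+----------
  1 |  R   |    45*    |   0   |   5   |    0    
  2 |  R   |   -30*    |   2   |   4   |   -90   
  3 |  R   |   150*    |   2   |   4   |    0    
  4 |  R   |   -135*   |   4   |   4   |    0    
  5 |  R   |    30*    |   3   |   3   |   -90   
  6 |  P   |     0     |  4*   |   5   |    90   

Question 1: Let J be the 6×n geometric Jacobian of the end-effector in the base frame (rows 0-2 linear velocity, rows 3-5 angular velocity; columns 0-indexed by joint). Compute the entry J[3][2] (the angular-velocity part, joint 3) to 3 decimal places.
axis z_2 = (-0.2588,0.9659,0.0000); lever o_n−o_2 = (0.7887,9.5288,-11.5206)
cross product → J_v[:, 2] = (-11.1280,-2.9817,-3.2280)
J_ω[:, 2] = z_2
entry J[3][2] = -0.2588

-0.259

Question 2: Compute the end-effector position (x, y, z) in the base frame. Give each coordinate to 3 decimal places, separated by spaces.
after link 1: o_1 = (3.5355, 3.5355, 0.0000)
after link 2: o_2 = (7.3992, 4.5708, 2.0000)
after link 3: o_3 = (3.5355, 5.6061, 0.0000)
after link 4: o_4 = (6.2323, 10.4698, -1.0353)
after link 5: o_5 = (7.5049, 13.9166, -3.1566)
after link 6: o_6 = (8.1879, 14.0996, -9.5206)

8.188 14.100 -9.521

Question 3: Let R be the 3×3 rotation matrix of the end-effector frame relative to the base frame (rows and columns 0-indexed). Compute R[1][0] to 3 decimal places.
End-effector x-axis (col 0 of R) = (0.6830,0.1830,-0.7071)
R[1][0] = 0.1830

0.183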